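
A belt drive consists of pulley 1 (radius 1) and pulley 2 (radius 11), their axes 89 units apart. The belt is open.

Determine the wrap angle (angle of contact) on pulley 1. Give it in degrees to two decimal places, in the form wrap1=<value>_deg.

wrap1=167.10_deg

open belt: β = asin((r2−r1)/C) = asin(10/89) = 6.4514°
wrap1 = π − 2β = 167.0973°
wrap2 = π + 2β = 192.9027°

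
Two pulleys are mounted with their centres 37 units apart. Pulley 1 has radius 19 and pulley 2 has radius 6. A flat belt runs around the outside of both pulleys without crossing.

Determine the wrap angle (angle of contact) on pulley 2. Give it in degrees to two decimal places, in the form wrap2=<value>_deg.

wrap2=138.86_deg

open belt: β = asin((r2−r1)/C) = asin(-13/37) = -20.5700°
wrap1 = π − 2β = 221.1400°
wrap2 = π + 2β = 138.8600°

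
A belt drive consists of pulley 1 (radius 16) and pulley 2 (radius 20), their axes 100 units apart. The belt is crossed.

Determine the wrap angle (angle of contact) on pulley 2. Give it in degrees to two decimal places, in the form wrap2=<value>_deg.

crossed belt: β = asin((r1+r2)/C) = asin(36/100) = 21.1002°
wrap1 = wrap2 = π + 2β = 222.2004°

wrap2=222.20_deg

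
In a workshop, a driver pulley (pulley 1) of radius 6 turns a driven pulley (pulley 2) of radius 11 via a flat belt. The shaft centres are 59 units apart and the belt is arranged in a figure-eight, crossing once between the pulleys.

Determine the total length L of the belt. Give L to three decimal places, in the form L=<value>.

L=176.340

crossed belt: β = asin((r1+r2)/C) = asin(17/59) = 16.7464°
wrap1 = wrap2 = π + 2β = 213.4927°
tangent length = C·cosβ = 56.4978
L = (r1+r2)·wrap + 2·C·cosβ = 17·3.7262 + 2·56.4978 = 176.3401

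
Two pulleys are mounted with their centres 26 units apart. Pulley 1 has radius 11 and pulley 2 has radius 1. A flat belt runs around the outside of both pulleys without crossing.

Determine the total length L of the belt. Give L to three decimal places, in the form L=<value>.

open belt: β = asin((r2−r1)/C) = asin(-10/26) = -22.6199°
wrap1 = π − 2β = 225.2397°
wrap2 = π + 2β = 134.7603°
tangent length = C·cosβ = 24.0000
L = r1·wrap1 + r2·wrap2 + 2·C·cosβ = 11·3.9312 + 1·2.3520 + 2·24.0000 = 93.5949

L=93.595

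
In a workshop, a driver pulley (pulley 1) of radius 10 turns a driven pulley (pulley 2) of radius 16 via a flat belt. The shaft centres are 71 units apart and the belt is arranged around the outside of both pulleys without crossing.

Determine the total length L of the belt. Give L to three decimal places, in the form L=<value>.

L=224.189

open belt: β = asin((r2−r1)/C) = asin(6/71) = 4.8477°
wrap1 = π − 2β = 170.3046°
wrap2 = π + 2β = 189.6954°
tangent length = C·cosβ = 70.7460
L = r1·wrap1 + r2·wrap2 + 2·C·cosβ = 10·2.9724 + 16·3.3108 + 2·70.7460 = 224.1888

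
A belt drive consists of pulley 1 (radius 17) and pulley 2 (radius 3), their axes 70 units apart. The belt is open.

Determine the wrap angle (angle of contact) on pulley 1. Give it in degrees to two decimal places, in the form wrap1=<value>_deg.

wrap1=203.07_deg

open belt: β = asin((r2−r1)/C) = asin(-14/70) = -11.5370°
wrap1 = π − 2β = 203.0739°
wrap2 = π + 2β = 156.9261°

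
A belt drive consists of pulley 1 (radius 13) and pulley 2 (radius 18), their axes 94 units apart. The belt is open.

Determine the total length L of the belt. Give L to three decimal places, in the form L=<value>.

open belt: β = asin((r2−r1)/C) = asin(5/94) = 3.0491°
wrap1 = π − 2β = 173.9018°
wrap2 = π + 2β = 186.0982°
tangent length = C·cosβ = 93.8669
L = r1·wrap1 + r2·wrap2 + 2·C·cosβ = 13·3.0352 + 18·3.2480 + 2·93.8669 = 285.6554

L=285.655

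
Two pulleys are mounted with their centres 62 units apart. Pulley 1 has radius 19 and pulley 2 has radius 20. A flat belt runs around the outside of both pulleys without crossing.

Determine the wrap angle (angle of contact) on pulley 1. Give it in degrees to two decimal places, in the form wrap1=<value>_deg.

open belt: β = asin((r2−r1)/C) = asin(1/62) = 0.9242°
wrap1 = π − 2β = 178.1517°
wrap2 = π + 2β = 181.8483°

wrap1=178.15_deg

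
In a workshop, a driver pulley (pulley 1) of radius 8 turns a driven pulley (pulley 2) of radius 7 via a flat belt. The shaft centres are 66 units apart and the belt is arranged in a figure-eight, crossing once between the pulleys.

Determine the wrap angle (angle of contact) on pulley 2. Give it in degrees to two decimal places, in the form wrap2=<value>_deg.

crossed belt: β = asin((r1+r2)/C) = asin(15/66) = 13.1366°
wrap1 = wrap2 = π + 2β = 206.2731°

wrap2=206.27_deg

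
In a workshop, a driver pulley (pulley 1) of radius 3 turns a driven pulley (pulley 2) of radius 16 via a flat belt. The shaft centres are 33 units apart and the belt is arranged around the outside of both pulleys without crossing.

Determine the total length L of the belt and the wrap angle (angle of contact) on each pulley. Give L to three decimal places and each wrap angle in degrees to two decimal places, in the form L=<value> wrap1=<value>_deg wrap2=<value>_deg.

open belt: β = asin((r2−r1)/C) = asin(13/33) = 23.1998°
wrap1 = π − 2β = 133.6003°
wrap2 = π + 2β = 226.3997°
tangent length = C·cosβ = 30.3315
L = r1·wrap1 + r2·wrap2 + 2·C·cosβ = 3·2.3318 + 16·3.9514 + 2·30.3315 = 130.8810

L=130.881 wrap1=133.60_deg wrap2=226.40_deg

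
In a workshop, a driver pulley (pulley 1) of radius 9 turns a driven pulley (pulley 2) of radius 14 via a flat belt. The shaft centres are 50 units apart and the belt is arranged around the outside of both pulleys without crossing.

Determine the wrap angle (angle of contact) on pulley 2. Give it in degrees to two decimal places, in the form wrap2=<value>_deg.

wrap2=191.48_deg

open belt: β = asin((r2−r1)/C) = asin(5/50) = 5.7392°
wrap1 = π − 2β = 168.5217°
wrap2 = π + 2β = 191.4783°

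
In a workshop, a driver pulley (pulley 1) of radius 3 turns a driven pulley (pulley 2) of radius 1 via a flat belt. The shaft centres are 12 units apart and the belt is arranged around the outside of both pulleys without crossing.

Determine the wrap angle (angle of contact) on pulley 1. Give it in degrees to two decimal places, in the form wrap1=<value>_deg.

open belt: β = asin((r2−r1)/C) = asin(-2/12) = -9.5941°
wrap1 = π − 2β = 199.1881°
wrap2 = π + 2β = 160.8119°

wrap1=199.19_deg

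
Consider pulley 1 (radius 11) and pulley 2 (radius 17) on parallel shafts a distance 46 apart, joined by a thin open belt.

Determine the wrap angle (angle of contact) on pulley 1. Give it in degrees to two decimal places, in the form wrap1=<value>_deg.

wrap1=165.01_deg

open belt: β = asin((r2−r1)/C) = asin(6/46) = 7.4947°
wrap1 = π − 2β = 165.0106°
wrap2 = π + 2β = 194.9894°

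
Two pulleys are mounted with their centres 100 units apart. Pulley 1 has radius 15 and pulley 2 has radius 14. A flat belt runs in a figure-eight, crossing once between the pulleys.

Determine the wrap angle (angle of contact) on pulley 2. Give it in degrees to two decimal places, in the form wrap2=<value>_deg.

wrap2=213.72_deg

crossed belt: β = asin((r1+r2)/C) = asin(29/100) = 16.8580°
wrap1 = wrap2 = π + 2β = 213.7159°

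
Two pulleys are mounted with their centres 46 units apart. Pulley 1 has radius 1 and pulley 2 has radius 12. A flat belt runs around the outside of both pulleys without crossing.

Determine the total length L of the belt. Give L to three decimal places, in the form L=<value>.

open belt: β = asin((r2−r1)/C) = asin(11/46) = 13.8352°
wrap1 = π − 2β = 152.3296°
wrap2 = π + 2β = 207.6704°
tangent length = C·cosβ = 44.6654
L = r1·wrap1 + r2·wrap2 + 2·C·cosβ = 1·2.6587 + 12·3.6245 + 2·44.6654 = 135.4839

L=135.484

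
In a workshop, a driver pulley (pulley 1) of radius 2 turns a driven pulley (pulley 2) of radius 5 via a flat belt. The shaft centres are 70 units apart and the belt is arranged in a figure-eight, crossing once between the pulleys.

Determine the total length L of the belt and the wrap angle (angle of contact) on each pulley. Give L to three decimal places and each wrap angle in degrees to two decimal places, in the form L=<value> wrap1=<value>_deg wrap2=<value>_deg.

L=162.692 wrap1=191.48_deg wrap2=191.48_deg

crossed belt: β = asin((r1+r2)/C) = asin(7/70) = 5.7392°
wrap1 = wrap2 = π + 2β = 191.4783°
tangent length = C·cosβ = 69.6491
L = (r1+r2)·wrap + 2·C·cosβ = 7·3.3419 + 2·69.6491 = 162.6917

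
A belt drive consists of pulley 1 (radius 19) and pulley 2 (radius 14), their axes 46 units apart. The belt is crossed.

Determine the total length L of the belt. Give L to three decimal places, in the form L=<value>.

L=220.570

crossed belt: β = asin((r1+r2)/C) = asin(33/46) = 45.8395°
wrap1 = wrap2 = π + 2β = 271.6790°
tangent length = C·cosβ = 32.0468
L = (r1+r2)·wrap + 2·C·cosβ = 33·4.7417 + 2·32.0468 = 220.5696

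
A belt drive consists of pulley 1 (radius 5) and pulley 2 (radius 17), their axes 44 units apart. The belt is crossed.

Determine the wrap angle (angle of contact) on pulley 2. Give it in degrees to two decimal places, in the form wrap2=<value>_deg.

crossed belt: β = asin((r1+r2)/C) = asin(22/44) = 30.0000°
wrap1 = wrap2 = π + 2β = 240.0000°

wrap2=240.00_deg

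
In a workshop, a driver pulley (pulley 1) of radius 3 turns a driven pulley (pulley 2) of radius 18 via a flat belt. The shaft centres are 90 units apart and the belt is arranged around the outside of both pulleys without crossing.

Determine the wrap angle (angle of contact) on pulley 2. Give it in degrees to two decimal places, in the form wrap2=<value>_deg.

open belt: β = asin((r2−r1)/C) = asin(15/90) = 9.5941°
wrap1 = π − 2β = 160.8119°
wrap2 = π + 2β = 199.1881°

wrap2=199.19_deg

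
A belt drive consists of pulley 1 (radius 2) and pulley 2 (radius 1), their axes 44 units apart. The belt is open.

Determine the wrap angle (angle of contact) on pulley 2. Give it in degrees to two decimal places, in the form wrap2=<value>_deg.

wrap2=177.40_deg

open belt: β = asin((r2−r1)/C) = asin(-1/44) = -1.3023°
wrap1 = π − 2β = 182.6046°
wrap2 = π + 2β = 177.3954°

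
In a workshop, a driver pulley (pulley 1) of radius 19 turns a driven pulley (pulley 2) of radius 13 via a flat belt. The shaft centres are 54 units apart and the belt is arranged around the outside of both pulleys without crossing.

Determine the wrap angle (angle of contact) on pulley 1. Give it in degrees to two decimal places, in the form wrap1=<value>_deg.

wrap1=192.76_deg

open belt: β = asin((r2−r1)/C) = asin(-6/54) = -6.3794°
wrap1 = π − 2β = 192.7587°
wrap2 = π + 2β = 167.2413°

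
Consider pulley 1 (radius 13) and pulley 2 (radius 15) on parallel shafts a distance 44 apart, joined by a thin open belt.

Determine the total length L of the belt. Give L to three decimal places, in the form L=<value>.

open belt: β = asin((r2−r1)/C) = asin(2/44) = 2.6053°
wrap1 = π − 2β = 174.7895°
wrap2 = π + 2β = 185.2105°
tangent length = C·cosβ = 43.9545
L = r1·wrap1 + r2·wrap2 + 2·C·cosβ = 13·3.0507 + 15·3.2325 + 2·43.9545 = 176.0555

L=176.056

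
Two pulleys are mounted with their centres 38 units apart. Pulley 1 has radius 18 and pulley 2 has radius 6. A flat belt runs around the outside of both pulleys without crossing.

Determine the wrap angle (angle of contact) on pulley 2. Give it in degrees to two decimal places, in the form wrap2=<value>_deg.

wrap2=143.18_deg

open belt: β = asin((r2−r1)/C) = asin(-12/38) = -18.4085°
wrap1 = π − 2β = 216.8170°
wrap2 = π + 2β = 143.1830°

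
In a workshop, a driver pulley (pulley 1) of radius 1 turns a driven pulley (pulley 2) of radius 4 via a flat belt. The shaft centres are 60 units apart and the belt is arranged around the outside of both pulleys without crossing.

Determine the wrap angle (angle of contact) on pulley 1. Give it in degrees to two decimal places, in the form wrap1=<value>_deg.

wrap1=174.27_deg

open belt: β = asin((r2−r1)/C) = asin(3/60) = 2.8660°
wrap1 = π − 2β = 174.2680°
wrap2 = π + 2β = 185.7320°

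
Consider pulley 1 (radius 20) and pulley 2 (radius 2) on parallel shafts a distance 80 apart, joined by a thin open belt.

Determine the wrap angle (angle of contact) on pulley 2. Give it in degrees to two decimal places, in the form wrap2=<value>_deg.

wrap2=153.99_deg

open belt: β = asin((r2−r1)/C) = asin(-18/80) = -13.0029°
wrap1 = π − 2β = 206.0058°
wrap2 = π + 2β = 153.9942°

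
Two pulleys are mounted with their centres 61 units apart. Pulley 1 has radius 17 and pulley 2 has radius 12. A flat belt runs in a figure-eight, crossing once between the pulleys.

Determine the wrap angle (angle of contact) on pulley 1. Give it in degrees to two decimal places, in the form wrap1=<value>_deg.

crossed belt: β = asin((r1+r2)/C) = asin(29/61) = 28.3860°
wrap1 = wrap2 = π + 2β = 236.7721°

wrap1=236.77_deg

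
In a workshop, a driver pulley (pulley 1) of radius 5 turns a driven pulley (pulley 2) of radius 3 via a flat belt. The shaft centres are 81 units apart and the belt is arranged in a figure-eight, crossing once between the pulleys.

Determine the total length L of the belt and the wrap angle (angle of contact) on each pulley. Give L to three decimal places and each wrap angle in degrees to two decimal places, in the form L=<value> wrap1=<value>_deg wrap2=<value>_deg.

crossed belt: β = asin((r1+r2)/C) = asin(8/81) = 5.6681°
wrap1 = wrap2 = π + 2β = 191.3362°
tangent length = C·cosβ = 80.6040
L = (r1+r2)·wrap + 2·C·cosβ = 8·3.3394 + 2·80.6040 = 187.9235

L=187.924 wrap1=191.34_deg wrap2=191.34_deg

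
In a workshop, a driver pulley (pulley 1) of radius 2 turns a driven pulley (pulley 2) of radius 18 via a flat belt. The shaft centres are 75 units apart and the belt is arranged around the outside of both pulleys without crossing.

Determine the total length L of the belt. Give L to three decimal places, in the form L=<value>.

open belt: β = asin((r2−r1)/C) = asin(16/75) = 12.3178°
wrap1 = π − 2β = 155.3645°
wrap2 = π + 2β = 204.6355°
tangent length = C·cosβ = 73.2735
L = r1·wrap1 + r2·wrap2 + 2·C·cosβ = 2·2.7116 + 18·3.5716 + 2·73.2735 = 216.2583

L=216.258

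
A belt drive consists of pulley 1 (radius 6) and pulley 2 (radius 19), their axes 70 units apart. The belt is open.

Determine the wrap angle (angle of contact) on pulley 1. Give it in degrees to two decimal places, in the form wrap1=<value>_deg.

open belt: β = asin((r2−r1)/C) = asin(13/70) = 10.7028°
wrap1 = π − 2β = 158.5944°
wrap2 = π + 2β = 201.4056°

wrap1=158.59_deg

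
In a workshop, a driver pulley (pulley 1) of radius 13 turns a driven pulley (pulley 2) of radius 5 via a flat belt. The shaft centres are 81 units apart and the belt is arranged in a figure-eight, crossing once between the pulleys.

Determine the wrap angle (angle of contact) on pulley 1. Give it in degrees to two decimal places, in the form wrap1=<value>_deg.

wrap1=205.68_deg

crossed belt: β = asin((r1+r2)/C) = asin(18/81) = 12.8396°
wrap1 = wrap2 = π + 2β = 205.6792°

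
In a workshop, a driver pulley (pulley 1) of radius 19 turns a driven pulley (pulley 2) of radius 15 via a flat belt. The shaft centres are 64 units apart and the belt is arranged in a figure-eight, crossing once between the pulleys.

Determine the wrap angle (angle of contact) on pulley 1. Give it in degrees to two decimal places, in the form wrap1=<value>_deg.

wrap1=244.18_deg

crossed belt: β = asin((r1+r2)/C) = asin(34/64) = 32.0900°
wrap1 = wrap2 = π + 2β = 244.1799°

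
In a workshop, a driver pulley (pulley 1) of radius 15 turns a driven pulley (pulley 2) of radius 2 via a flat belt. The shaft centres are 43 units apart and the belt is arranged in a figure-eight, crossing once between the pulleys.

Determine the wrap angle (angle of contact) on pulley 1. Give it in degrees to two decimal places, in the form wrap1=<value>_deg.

wrap1=226.58_deg

crossed belt: β = asin((r1+r2)/C) = asin(17/43) = 23.2877°
wrap1 = wrap2 = π + 2β = 226.5755°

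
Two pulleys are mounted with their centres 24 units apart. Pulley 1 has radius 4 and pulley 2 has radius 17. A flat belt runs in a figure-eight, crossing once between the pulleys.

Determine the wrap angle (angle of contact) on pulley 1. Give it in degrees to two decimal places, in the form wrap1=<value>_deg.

wrap1=302.09_deg

crossed belt: β = asin((r1+r2)/C) = asin(21/24) = 61.0450°
wrap1 = wrap2 = π + 2β = 302.0900°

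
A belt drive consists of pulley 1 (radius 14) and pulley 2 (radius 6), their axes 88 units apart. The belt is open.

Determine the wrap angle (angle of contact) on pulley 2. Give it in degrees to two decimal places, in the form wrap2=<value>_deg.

open belt: β = asin((r2−r1)/C) = asin(-8/88) = -5.2159°
wrap1 = π − 2β = 190.4318°
wrap2 = π + 2β = 169.5682°

wrap2=169.57_deg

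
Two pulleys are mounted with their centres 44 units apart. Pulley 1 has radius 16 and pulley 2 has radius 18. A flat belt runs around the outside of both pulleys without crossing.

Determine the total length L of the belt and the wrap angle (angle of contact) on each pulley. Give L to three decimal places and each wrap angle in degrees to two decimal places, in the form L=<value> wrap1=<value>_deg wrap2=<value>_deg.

open belt: β = asin((r2−r1)/C) = asin(2/44) = 2.6053°
wrap1 = π − 2β = 174.7895°
wrap2 = π + 2β = 185.2105°
tangent length = C·cosβ = 43.9545
L = r1·wrap1 + r2·wrap2 + 2·C·cosβ = 16·3.0507 + 18·3.2325 + 2·43.9545 = 194.9051

L=194.905 wrap1=174.79_deg wrap2=185.21_deg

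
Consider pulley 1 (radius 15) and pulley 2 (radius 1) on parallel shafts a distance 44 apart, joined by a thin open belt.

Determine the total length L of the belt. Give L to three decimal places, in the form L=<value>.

L=142.759

open belt: β = asin((r2−r1)/C) = asin(-14/44) = -18.5530°
wrap1 = π − 2β = 217.1060°
wrap2 = π + 2β = 142.8940°
tangent length = C·cosβ = 41.7133
L = r1·wrap1 + r2·wrap2 + 2·C·cosβ = 15·3.7892 + 1·2.4940 + 2·41.7133 = 142.7588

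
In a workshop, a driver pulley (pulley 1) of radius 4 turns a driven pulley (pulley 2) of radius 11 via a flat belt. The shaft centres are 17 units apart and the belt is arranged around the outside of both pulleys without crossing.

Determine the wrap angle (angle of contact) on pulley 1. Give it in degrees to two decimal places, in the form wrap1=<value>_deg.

open belt: β = asin((r2−r1)/C) = asin(7/17) = 24.3157°
wrap1 = π − 2β = 131.3685°
wrap2 = π + 2β = 228.6315°

wrap1=131.37_deg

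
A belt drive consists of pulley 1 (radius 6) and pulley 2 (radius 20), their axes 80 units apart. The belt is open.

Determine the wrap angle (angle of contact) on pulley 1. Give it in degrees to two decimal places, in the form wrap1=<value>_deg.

open belt: β = asin((r2−r1)/C) = asin(14/80) = 10.0787°
wrap1 = π − 2β = 159.8427°
wrap2 = π + 2β = 200.1573°

wrap1=159.84_deg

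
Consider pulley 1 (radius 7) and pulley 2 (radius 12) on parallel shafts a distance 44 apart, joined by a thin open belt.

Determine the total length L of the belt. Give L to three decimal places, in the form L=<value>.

L=148.259

open belt: β = asin((r2−r1)/C) = asin(5/44) = 6.5250°
wrap1 = π − 2β = 166.9500°
wrap2 = π + 2β = 193.0500°
tangent length = C·cosβ = 43.7150
L = r1·wrap1 + r2·wrap2 + 2·C·cosβ = 7·2.9138 + 12·3.3694 + 2·43.7150 = 148.2591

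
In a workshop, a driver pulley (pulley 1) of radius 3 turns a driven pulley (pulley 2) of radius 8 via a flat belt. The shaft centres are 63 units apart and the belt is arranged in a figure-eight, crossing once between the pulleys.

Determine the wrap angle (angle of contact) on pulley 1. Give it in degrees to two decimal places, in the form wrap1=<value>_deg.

crossed belt: β = asin((r1+r2)/C) = asin(11/63) = 10.0556°
wrap1 = wrap2 = π + 2β = 200.1111°

wrap1=200.11_deg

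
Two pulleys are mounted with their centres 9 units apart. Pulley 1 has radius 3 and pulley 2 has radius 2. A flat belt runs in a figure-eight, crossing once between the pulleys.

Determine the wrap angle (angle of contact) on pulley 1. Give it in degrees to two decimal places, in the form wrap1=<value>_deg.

wrap1=247.50_deg

crossed belt: β = asin((r1+r2)/C) = asin(5/9) = 33.7490°
wrap1 = wrap2 = π + 2β = 247.4980°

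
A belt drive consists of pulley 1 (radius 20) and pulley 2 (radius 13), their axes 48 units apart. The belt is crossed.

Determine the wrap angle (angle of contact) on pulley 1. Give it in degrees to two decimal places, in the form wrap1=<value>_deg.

wrap1=266.87_deg

crossed belt: β = asin((r1+r2)/C) = asin(33/48) = 43.4325°
wrap1 = wrap2 = π + 2β = 266.8651°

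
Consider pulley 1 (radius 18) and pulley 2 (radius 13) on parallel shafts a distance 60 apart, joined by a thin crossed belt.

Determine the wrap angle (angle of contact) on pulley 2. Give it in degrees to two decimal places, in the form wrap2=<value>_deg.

wrap2=242.22_deg

crossed belt: β = asin((r1+r2)/C) = asin(31/60) = 31.1089°
wrap1 = wrap2 = π + 2β = 242.2178°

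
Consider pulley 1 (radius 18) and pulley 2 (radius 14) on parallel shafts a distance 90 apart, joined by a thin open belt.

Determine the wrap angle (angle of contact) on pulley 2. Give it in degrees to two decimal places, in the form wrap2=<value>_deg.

wrap2=174.91_deg

open belt: β = asin((r2−r1)/C) = asin(-4/90) = -2.5473°
wrap1 = π − 2β = 185.0946°
wrap2 = π + 2β = 174.9054°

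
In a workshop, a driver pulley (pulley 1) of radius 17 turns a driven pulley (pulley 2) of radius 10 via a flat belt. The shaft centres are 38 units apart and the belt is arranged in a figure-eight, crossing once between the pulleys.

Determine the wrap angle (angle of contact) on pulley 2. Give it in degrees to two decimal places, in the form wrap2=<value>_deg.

wrap2=270.56_deg

crossed belt: β = asin((r1+r2)/C) = asin(27/38) = 45.2778°
wrap1 = wrap2 = π + 2β = 270.5555°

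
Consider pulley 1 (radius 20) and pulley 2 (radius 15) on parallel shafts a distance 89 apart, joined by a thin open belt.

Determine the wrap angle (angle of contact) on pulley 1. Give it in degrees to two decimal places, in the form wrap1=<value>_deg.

wrap1=186.44_deg

open belt: β = asin((r2−r1)/C) = asin(-5/89) = -3.2206°
wrap1 = π − 2β = 186.4411°
wrap2 = π + 2β = 173.5589°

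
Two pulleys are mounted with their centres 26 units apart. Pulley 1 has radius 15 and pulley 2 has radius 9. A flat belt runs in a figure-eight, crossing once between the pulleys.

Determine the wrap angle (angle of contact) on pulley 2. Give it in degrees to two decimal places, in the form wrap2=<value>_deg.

wrap2=314.76_deg

crossed belt: β = asin((r1+r2)/C) = asin(24/26) = 67.3801°
wrap1 = wrap2 = π + 2β = 314.7603°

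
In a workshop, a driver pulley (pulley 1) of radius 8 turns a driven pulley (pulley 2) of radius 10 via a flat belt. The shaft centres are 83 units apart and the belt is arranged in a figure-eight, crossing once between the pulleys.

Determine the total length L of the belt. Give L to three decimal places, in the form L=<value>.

L=226.468

crossed belt: β = asin((r1+r2)/C) = asin(18/83) = 12.5251°
wrap1 = wrap2 = π + 2β = 205.0502°
tangent length = C·cosβ = 81.0247
L = (r1+r2)·wrap + 2·C·cosβ = 18·3.5788 + 2·81.0247 = 226.4678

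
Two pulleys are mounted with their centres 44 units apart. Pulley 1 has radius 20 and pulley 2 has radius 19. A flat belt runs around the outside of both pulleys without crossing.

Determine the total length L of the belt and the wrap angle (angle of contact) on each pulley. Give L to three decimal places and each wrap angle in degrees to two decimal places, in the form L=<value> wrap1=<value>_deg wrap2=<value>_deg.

L=210.545 wrap1=182.60_deg wrap2=177.40_deg

open belt: β = asin((r2−r1)/C) = asin(-1/44) = -1.3023°
wrap1 = π − 2β = 182.6046°
wrap2 = π + 2β = 177.3954°
tangent length = C·cosβ = 43.9886
L = r1·wrap1 + r2·wrap2 + 2·C·cosβ = 20·3.1871 + 19·3.0961 + 2·43.9886 = 210.5448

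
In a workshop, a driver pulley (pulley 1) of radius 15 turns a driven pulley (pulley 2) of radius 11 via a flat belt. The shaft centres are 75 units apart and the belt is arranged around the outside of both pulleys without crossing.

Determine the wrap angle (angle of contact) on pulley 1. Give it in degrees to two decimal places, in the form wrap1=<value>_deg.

wrap1=186.11_deg

open belt: β = asin((r2−r1)/C) = asin(-4/75) = -3.0572°
wrap1 = π − 2β = 186.1145°
wrap2 = π + 2β = 173.8855°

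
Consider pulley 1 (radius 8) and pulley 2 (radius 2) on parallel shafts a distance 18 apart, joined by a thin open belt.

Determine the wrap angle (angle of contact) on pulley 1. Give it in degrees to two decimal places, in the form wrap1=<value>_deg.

open belt: β = asin((r2−r1)/C) = asin(-6/18) = -19.4712°
wrap1 = π − 2β = 218.9424°
wrap2 = π + 2β = 141.0576°

wrap1=218.94_deg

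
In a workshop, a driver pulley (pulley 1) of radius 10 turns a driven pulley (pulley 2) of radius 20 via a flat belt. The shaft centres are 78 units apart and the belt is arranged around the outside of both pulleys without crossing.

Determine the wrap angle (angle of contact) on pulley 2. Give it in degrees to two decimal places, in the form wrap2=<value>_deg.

wrap2=194.73_deg

open belt: β = asin((r2−r1)/C) = asin(10/78) = 7.3659°
wrap1 = π − 2β = 165.2682°
wrap2 = π + 2β = 194.7318°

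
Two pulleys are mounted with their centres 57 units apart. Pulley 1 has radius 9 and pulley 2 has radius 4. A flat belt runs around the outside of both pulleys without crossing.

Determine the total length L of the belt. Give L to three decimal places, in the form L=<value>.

L=155.280

open belt: β = asin((r2−r1)/C) = asin(-5/57) = -5.0324°
wrap1 = π − 2β = 190.0648°
wrap2 = π + 2β = 169.9352°
tangent length = C·cosβ = 56.7803
L = r1·wrap1 + r2·wrap2 + 2·C·cosβ = 9·3.3173 + 4·2.9659 + 2·56.7803 = 155.2796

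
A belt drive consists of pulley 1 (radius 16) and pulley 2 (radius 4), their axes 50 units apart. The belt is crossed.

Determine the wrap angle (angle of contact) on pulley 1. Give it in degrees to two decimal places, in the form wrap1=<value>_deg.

wrap1=227.16_deg

crossed belt: β = asin((r1+r2)/C) = asin(20/50) = 23.5782°
wrap1 = wrap2 = π + 2β = 227.1564°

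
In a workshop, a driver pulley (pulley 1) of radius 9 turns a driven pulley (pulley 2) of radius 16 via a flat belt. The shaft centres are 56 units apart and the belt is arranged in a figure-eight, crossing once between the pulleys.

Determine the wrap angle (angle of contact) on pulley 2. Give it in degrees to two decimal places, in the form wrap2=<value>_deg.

wrap2=233.03_deg

crossed belt: β = asin((r1+r2)/C) = asin(25/56) = 26.5148°
wrap1 = wrap2 = π + 2β = 233.0295°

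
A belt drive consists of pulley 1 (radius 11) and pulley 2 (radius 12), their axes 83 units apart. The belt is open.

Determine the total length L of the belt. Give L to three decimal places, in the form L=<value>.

L=238.269

open belt: β = asin((r2−r1)/C) = asin(1/83) = 0.6903°
wrap1 = π − 2β = 178.6193°
wrap2 = π + 2β = 181.3807°
tangent length = C·cosβ = 82.9940
L = r1·wrap1 + r2·wrap2 + 2·C·cosβ = 11·3.1175 + 12·3.1657 + 2·82.9940 = 238.2687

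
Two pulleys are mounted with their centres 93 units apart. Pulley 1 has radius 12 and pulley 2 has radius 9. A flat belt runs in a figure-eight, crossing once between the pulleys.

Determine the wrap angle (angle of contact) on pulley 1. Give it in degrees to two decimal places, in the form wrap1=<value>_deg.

wrap1=206.10_deg

crossed belt: β = asin((r1+r2)/C) = asin(21/93) = 13.0503°
wrap1 = wrap2 = π + 2β = 206.1006°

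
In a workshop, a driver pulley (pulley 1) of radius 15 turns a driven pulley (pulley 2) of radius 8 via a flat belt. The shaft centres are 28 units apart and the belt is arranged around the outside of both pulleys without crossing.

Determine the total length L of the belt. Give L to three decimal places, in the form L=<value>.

open belt: β = asin((r2−r1)/C) = asin(-7/28) = -14.4775°
wrap1 = π − 2β = 208.9550°
wrap2 = π + 2β = 151.0450°
tangent length = C·cosβ = 27.1109
L = r1·wrap1 + r2·wrap2 + 2·C·cosβ = 15·3.6470 + 8·2.6362 + 2·27.1109 = 130.0159

L=130.016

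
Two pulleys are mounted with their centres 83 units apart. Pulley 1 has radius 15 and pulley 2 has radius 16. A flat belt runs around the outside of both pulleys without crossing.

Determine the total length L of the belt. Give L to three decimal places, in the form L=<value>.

L=263.401

open belt: β = asin((r2−r1)/C) = asin(1/83) = 0.6903°
wrap1 = π − 2β = 178.6193°
wrap2 = π + 2β = 181.3807°
tangent length = C·cosβ = 82.9940
L = r1·wrap1 + r2·wrap2 + 2·C·cosβ = 15·3.1175 + 16·3.1657 + 2·82.9940 = 263.4014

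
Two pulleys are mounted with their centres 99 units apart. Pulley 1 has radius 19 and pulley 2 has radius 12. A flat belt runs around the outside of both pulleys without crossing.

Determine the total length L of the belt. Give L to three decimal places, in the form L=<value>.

L=295.885

open belt: β = asin((r2−r1)/C) = asin(-7/99) = -4.0546°
wrap1 = π − 2β = 188.1092°
wrap2 = π + 2β = 171.8908°
tangent length = C·cosβ = 98.7522
L = r1·wrap1 + r2·wrap2 + 2·C·cosβ = 19·3.2831 + 12·3.0001 + 2·98.7522 = 295.8845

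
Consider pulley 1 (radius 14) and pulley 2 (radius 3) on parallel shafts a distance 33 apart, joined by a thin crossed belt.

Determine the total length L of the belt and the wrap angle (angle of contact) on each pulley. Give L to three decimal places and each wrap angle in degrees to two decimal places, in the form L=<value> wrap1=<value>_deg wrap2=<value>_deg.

L=128.376 wrap1=242.02_deg wrap2=242.02_deg

crossed belt: β = asin((r1+r2)/C) = asin(17/33) = 31.0076°
wrap1 = wrap2 = π + 2β = 242.0152°
tangent length = C·cosβ = 28.2843
L = (r1+r2)·wrap + 2·C·cosβ = 17·4.2240 + 2·28.2843 = 128.3759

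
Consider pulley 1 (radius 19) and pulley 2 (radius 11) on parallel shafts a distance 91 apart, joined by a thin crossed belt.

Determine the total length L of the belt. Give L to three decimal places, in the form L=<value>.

crossed belt: β = asin((r1+r2)/C) = asin(30/91) = 19.2488°
wrap1 = wrap2 = π + 2β = 218.4975°
tangent length = C·cosβ = 85.9127
L = (r1+r2)·wrap + 2·C·cosβ = 30·3.8135 + 2·85.9127 = 286.2305

L=286.231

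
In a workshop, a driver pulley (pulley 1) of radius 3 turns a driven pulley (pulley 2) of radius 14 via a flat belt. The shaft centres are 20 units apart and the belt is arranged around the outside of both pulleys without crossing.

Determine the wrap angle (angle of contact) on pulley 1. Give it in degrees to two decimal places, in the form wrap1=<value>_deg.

wrap1=113.27_deg

open belt: β = asin((r2−r1)/C) = asin(11/20) = 33.3670°
wrap1 = π − 2β = 113.2660°
wrap2 = π + 2β = 246.7340°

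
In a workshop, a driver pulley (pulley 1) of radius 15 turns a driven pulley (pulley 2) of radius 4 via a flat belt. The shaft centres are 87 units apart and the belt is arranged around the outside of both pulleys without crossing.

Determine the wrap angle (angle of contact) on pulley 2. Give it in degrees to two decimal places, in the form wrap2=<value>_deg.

wrap2=165.47_deg

open belt: β = asin((r2−r1)/C) = asin(-11/87) = -7.2637°
wrap1 = π − 2β = 194.5275°
wrap2 = π + 2β = 165.4725°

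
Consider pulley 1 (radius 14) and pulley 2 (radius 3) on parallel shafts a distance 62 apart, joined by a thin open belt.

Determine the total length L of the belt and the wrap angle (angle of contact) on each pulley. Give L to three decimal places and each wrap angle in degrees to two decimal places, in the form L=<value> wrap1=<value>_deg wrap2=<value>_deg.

L=179.364 wrap1=200.44_deg wrap2=159.56_deg

open belt: β = asin((r2−r1)/C) = asin(-11/62) = -10.2195°
wrap1 = π − 2β = 200.4390°
wrap2 = π + 2β = 159.5610°
tangent length = C·cosβ = 61.0164
L = r1·wrap1 + r2·wrap2 + 2·C·cosβ = 14·3.4983 + 3·2.7849 + 2·61.0164 = 179.3639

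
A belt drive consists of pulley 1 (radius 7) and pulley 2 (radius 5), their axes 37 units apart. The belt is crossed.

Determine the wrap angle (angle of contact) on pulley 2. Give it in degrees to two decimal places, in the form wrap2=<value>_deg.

wrap2=217.85_deg

crossed belt: β = asin((r1+r2)/C) = asin(12/37) = 18.9246°
wrap1 = wrap2 = π + 2β = 217.8493°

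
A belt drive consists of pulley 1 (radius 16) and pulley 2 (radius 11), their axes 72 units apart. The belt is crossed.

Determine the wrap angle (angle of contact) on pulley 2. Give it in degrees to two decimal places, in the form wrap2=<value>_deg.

wrap2=224.05_deg

crossed belt: β = asin((r1+r2)/C) = asin(27/72) = 22.0243°
wrap1 = wrap2 = π + 2β = 224.0486°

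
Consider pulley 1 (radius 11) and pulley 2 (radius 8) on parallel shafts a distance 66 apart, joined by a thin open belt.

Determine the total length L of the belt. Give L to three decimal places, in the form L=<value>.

open belt: β = asin((r2−r1)/C) = asin(-3/66) = -2.6053°
wrap1 = π − 2β = 185.2105°
wrap2 = π + 2β = 174.7895°
tangent length = C·cosβ = 65.9318
L = r1·wrap1 + r2·wrap2 + 2·C·cosβ = 11·3.2325 + 8·3.0507 + 2·65.9318 = 191.8266

L=191.827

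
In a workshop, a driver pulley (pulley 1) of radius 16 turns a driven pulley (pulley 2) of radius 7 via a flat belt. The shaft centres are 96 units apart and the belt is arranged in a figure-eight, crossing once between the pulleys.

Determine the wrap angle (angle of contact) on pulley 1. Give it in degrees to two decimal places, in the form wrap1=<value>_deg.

wrap1=207.72_deg

crossed belt: β = asin((r1+r2)/C) = asin(23/96) = 13.8619°
wrap1 = wrap2 = π + 2β = 207.7239°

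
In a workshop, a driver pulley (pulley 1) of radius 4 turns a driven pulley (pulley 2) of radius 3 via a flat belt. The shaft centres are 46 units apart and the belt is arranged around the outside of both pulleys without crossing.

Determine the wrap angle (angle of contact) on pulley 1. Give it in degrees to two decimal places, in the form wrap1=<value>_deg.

wrap1=182.49_deg

open belt: β = asin((r2−r1)/C) = asin(-1/46) = -1.2457°
wrap1 = π − 2β = 182.4913°
wrap2 = π + 2β = 177.5087°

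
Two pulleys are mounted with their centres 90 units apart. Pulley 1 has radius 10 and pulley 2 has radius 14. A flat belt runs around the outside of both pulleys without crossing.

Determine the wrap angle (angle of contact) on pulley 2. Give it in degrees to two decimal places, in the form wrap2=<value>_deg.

wrap2=185.09_deg

open belt: β = asin((r2−r1)/C) = asin(4/90) = 2.5473°
wrap1 = π − 2β = 174.9054°
wrap2 = π + 2β = 185.0946°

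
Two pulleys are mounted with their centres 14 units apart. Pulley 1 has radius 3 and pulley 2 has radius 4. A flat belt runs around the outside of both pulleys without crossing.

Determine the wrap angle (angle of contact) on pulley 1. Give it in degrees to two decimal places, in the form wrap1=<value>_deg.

open belt: β = asin((r2−r1)/C) = asin(1/14) = 4.0960°
wrap1 = π − 2β = 171.8079°
wrap2 = π + 2β = 188.1921°

wrap1=171.81_deg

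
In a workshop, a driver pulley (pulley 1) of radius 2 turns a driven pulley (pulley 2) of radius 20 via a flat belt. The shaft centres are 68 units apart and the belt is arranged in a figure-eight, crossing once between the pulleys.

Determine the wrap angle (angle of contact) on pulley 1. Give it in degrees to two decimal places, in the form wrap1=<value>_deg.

crossed belt: β = asin((r1+r2)/C) = asin(22/68) = 18.8765°
wrap1 = wrap2 = π + 2β = 217.7530°

wrap1=217.75_deg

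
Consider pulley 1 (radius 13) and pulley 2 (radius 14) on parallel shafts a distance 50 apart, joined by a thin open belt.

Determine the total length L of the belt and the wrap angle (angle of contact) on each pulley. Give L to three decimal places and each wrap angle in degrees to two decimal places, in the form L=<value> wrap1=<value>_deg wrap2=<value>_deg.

open belt: β = asin((r2−r1)/C) = asin(1/50) = 1.1460°
wrap1 = π − 2β = 177.7080°
wrap2 = π + 2β = 182.2920°
tangent length = C·cosβ = 49.9900
L = r1·wrap1 + r2·wrap2 + 2·C·cosβ = 13·3.1016 + 14·3.1816 + 2·49.9900 = 184.8430

L=184.843 wrap1=177.71_deg wrap2=182.29_deg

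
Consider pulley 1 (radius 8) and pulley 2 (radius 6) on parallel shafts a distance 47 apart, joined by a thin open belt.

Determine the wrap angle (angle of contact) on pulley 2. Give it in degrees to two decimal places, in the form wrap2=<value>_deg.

wrap2=175.12_deg

open belt: β = asin((r2−r1)/C) = asin(-2/47) = -2.4389°
wrap1 = π − 2β = 184.8777°
wrap2 = π + 2β = 175.1223°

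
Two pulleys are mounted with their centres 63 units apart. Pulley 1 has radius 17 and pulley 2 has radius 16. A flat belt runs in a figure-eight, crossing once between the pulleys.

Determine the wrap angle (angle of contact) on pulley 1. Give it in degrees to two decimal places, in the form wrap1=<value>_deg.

wrap1=243.18_deg

crossed belt: β = asin((r1+r2)/C) = asin(33/63) = 31.5881°
wrap1 = wrap2 = π + 2β = 243.1763°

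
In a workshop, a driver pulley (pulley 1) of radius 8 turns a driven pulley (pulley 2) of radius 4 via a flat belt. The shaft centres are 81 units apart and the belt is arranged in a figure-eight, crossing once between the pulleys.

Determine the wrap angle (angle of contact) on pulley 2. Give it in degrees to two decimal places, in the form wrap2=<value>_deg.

wrap2=197.04_deg

crossed belt: β = asin((r1+r2)/C) = asin(12/81) = 8.5196°
wrap1 = wrap2 = π + 2β = 197.0392°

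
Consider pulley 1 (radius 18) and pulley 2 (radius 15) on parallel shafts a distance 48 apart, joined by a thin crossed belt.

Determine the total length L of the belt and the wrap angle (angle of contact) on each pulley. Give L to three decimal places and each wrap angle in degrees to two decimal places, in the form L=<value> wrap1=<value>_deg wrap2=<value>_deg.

L=223.417 wrap1=266.87_deg wrap2=266.87_deg

crossed belt: β = asin((r1+r2)/C) = asin(33/48) = 43.4325°
wrap1 = wrap2 = π + 2β = 266.8651°
tangent length = C·cosβ = 34.8569
L = (r1+r2)·wrap + 2·C·cosβ = 33·4.6577 + 2·34.8569 = 223.4169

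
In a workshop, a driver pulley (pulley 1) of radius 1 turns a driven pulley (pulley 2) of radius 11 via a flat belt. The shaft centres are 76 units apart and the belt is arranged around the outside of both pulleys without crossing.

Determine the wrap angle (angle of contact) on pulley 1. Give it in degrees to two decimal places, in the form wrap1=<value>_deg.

open belt: β = asin((r2−r1)/C) = asin(10/76) = 7.5608°
wrap1 = π − 2β = 164.8783°
wrap2 = π + 2β = 195.1217°

wrap1=164.88_deg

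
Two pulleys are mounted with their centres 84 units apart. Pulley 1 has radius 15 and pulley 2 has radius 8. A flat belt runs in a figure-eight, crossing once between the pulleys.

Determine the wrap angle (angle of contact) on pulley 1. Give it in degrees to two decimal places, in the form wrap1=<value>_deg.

crossed belt: β = asin((r1+r2)/C) = asin(23/84) = 15.8911°
wrap1 = wrap2 = π + 2β = 211.7822°

wrap1=211.78_deg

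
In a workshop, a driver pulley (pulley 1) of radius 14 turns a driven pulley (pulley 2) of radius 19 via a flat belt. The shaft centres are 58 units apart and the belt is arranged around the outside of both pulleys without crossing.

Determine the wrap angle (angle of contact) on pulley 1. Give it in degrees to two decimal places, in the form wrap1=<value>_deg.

open belt: β = asin((r2−r1)/C) = asin(5/58) = 4.9454°
wrap1 = π − 2β = 170.1091°
wrap2 = π + 2β = 189.8909°

wrap1=170.11_deg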